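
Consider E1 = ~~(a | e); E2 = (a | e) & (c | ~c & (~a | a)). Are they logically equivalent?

Yes

E1: ~~(a | e)
    = a | e   (double negation)
E2: (a | e) & (c | ~c & (~a | a))
    = (a | e) & (c | ~c)   (complement / identity)
    = a | e   (complement / identity)
Both reduce to a | e, so they are equivalent.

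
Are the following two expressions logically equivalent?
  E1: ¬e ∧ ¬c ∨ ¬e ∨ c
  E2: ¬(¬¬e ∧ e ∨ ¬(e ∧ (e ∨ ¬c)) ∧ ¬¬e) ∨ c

E1: ¬e ∧ ¬c ∨ ¬e ∨ c
    = ¬e ∨ c   [absorption]
E2: ¬(¬¬e ∧ e ∨ ¬(e ∧ (e ∨ ¬c)) ∧ ¬¬e) ∨ c
    = ¬(¬¬e ∧ e ∨ ¬e ∧ ¬¬e) ∨ c   [absorption]
    = ¬¬¬e ∨ c   [distribution]
    = ¬e ∨ c   [double negation]
Both reduce to ¬e ∨ c, so they are equivalent.

Yes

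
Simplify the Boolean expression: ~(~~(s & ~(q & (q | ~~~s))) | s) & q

~s & q

~(~~(s & ~(q & (q | ~~~s))) | s) & q
= ~(~~(s & ~(q & (q | ~s))) | s) & q
= ~(s & ~(q & (q | ~s)) | s) & q
= ~(s & ~q | s) & q
= ~s & q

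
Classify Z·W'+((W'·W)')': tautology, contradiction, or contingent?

Z·W'+((W'·W)')'
= Z·W'+W'·W   [double negation]
= Z·W'   [complement / identity]
This depends on W, Z, so it is not a constant.

contingent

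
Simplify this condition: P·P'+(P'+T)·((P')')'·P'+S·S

P'+S

P·P'+(P'+T)·((P')')'·P'+S·S
= P·P'+(P'+T)·((P')')'·P'+S   (idempotence)
= P·P'+(P'+T)·P'·P'+S   (double negation)
= P·P'+P'·P'+S   (absorption)
= P'+S   (distribution)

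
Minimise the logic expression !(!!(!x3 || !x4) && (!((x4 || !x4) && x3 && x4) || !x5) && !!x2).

x3 && x4 || !x2

!(!!(!x3 || !x4) && (!((x4 || !x4) && x3 && x4) || !x5) && !!x2)
= !(!(x3 && x4) && (!((x4 || !x4) && x3 && x4) || !x5) && !!x2)   [De Morgan]
= !(!(x3 && x4) && (!(x3 && x4) || !x5) && !!x2)   [complement / identity]
= !(!(x3 && x4) && !!x2)   [absorption]
= x3 && x4 || !x2   [De Morgan]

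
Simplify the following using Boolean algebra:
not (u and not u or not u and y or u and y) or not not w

not y or w

not (u and not u or not u and y or u and y) or not not w
= not (not u and y or u and y) or not not w   — complement / identity
= not y or not not w   — distribution
= not y or w   — double negation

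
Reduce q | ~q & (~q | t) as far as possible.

q | ~q & (~q | t)
= q | ~q   — absorption
= 1   — complement

1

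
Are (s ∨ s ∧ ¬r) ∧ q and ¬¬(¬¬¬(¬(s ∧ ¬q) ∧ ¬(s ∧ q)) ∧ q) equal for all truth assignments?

Yes

E1: (s ∨ s ∧ ¬r) ∧ q
    = s ∧ q   — absorption
E2: ¬¬(¬¬¬(¬(s ∧ ¬q) ∧ ¬(s ∧ q)) ∧ q)
    = ¬¬(¬(¬(s ∧ ¬q) ∧ ¬(s ∧ q)) ∧ q)   — double negation
    = ¬¬((s ∧ ¬q ∨ s ∧ q) ∧ q)   — De Morgan
    = (s ∧ ¬q ∨ s ∧ q) ∧ q   — double negation
    = s ∧ q   — distribution
Both reduce to s ∧ q, so they are equivalent.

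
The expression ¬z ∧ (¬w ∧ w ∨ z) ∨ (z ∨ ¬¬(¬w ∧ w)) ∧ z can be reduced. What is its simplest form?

¬z ∧ (¬w ∧ w ∨ z) ∨ (z ∨ ¬¬(¬w ∧ w)) ∧ z
= ¬z ∧ (¬w ∧ w ∨ z) ∨ (z ∨ ¬w ∧ w) ∧ z
= ¬z ∧ z ∨ (z ∨ ¬w ∧ w) ∧ z
= ¬z ∧ z ∨ z ∧ z
= z

z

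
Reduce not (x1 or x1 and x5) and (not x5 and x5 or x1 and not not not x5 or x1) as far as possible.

False

not (x1 or x1 and x5) and (not x5 and x5 or x1 and not not not x5 or x1)
= not x1 and (not x5 and x5 or x1 and not not not x5 or x1)
= not x1 and (not x5 and x5 or x1 and not x5 or x1)
= not x1 and (x1 and not x5 or x1)
= not x1 and x1
= False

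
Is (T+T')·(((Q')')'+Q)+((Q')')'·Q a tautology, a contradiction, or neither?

tautology

(T+T')·(((Q')')'+Q)+((Q')')'·Q
= (T+T')·(((Q')')'+Q)+Q'·Q
= (T+T')·(((Q')')'+Q)
= (T+T')·(Q'+Q)
= T+T'
= 1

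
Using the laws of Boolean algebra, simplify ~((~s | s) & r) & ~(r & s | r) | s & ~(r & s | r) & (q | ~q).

~r

~((~s | s) & r) & ~(r & s | r) | s & ~(r & s | r) & (q | ~q)
= ~((~s | s) & r) & ~(r & s | r) | s & ~(r & s | r)
= ~(r & s | r) & (~((~s | s) & r) | s)
= ~r & (~((~s | s) & r) | s)
= ~r & (~r | s)
= ~r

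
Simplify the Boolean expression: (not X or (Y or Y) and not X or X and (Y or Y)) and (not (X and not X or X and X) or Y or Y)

(not X or (Y or Y) and not X or X and (Y or Y)) and (not (X and not X or X and X) or Y or Y)
= (not X or Y or Y) and (not (X and not X or X and X) or Y or Y)   (distribution)
= (not X or Y or Y) and (not X or Y or Y)   (distribution)
= not X or Y or Y   (idempotence)
= not X or Y   (idempotence)

not X or Y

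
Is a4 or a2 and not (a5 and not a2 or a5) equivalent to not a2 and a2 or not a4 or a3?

No

E1: a4 or a2 and not (a5 and not a2 or a5)
    = a4 or a2 and not a5   (absorption)
E2: not a2 and a2 or not a4 or a3
    = not a4 or a3   (complement / identity)
These differ: at a2=0, a3=1, a4=0, a5=0, E1 = 0 but E2 = 1.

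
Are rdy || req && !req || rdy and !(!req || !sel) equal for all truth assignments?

No

E1: rdy || req && !req || rdy
    = rdy || rdy
    = rdy
E2: !(!req || !sel)
    = req && sel
These differ: at rdy=1, req=0, sel=0, E1 = 1 but E2 = 0.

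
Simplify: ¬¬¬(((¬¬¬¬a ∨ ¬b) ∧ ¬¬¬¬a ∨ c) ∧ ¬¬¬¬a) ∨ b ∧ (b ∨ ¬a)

¬a ∨ b

¬¬¬(((¬¬¬¬a ∨ ¬b) ∧ ¬¬¬¬a ∨ c) ∧ ¬¬¬¬a) ∨ b ∧ (b ∨ ¬a)
= ¬¬¬((¬¬¬¬a ∨ c) ∧ ¬¬¬¬a) ∨ b ∧ (b ∨ ¬a)   — absorption
= ¬¬¬¬¬¬¬a ∨ b ∧ (b ∨ ¬a)   — absorption
= ¬¬¬¬¬a ∨ b ∧ (b ∨ ¬a)   — double negation
= ¬¬¬¬¬a ∨ b   — absorption
= ¬¬¬a ∨ b   — double negation
= ¬a ∨ b   — double negation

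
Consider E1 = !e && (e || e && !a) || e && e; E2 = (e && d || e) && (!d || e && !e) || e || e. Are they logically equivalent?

E1: !e && (e || e && !a) || e && e
    = !e && e || e && e
    = e
E2: (e && d || e) && (!d || e && !e) || e || e
    = (e && d || e) && !d || e || e
    = e && !d || e || e
    = e || e
    = e
Both reduce to e, so they are equivalent.

Yes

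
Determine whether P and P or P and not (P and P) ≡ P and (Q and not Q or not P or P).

E1: P and P or P and not (P and P)
    = P and P or P and not P   — idempotence
    = P   — distribution
E2: P and (Q and not Q or not P or P)
    = P and (not P or P)   — complement / identity
    = P   — complement / identity
Both reduce to P, so they are equivalent.

Yes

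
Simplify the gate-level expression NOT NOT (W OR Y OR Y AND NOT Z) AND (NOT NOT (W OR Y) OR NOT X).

NOT NOT (W OR Y OR Y AND NOT Z) AND (NOT NOT (W OR Y) OR NOT X)
= NOT NOT (W OR Y) AND (NOT NOT (W OR Y) OR NOT X)   — absorption
= NOT NOT (W OR Y)   — absorption
= W OR Y   — double negation

W OR Y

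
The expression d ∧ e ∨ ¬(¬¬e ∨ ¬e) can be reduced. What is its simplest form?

d ∧ e ∨ ¬(¬¬e ∨ ¬e)
= d ∧ e ∨ ¬e ∧ e
= d ∧ e

d ∧ e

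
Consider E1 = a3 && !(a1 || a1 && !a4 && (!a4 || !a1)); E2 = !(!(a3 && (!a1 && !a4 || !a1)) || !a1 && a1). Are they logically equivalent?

E1: a3 && !(a1 || a1 && !a4 && (!a4 || !a1))
    = a3 && !(a1 || a1 && !a4)
    = a3 && !a1
E2: !(!(a3 && (!a1 && !a4 || !a1)) || !a1 && a1)
    = !!(a3 && (!a1 && !a4 || !a1))
    = !!(a3 && !a1)
    = a3 && !a1
Both reduce to a3 && !a1, so they are equivalent.

Yes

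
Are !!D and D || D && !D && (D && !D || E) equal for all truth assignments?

E1: !!D
    = D   (double negation)
E2: D || D && !D && (D && !D || E)
    = D || D && !D   (absorption)
    = D   (complement / identity)
Both reduce to D, so they are equivalent.

Yes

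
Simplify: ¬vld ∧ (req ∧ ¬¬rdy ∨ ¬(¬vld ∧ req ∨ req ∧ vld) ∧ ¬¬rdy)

¬vld ∧ rdy

¬vld ∧ (req ∧ ¬¬rdy ∨ ¬(¬vld ∧ req ∨ req ∧ vld) ∧ ¬¬rdy)
= ¬vld ∧ (req ∧ ¬¬rdy ∨ ¬req ∧ ¬¬rdy)   (distribution)
= ¬vld ∧ ¬¬rdy   (distribution)
= ¬vld ∧ rdy   (double negation)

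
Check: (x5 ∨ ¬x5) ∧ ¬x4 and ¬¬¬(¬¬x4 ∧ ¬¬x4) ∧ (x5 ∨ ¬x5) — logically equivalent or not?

E1: (x5 ∨ ¬x5) ∧ ¬x4
    = ¬x4   — complement / identity
E2: ¬¬¬(¬¬x4 ∧ ¬¬x4) ∧ (x5 ∨ ¬x5)
    = ¬¬¬¬¬x4 ∧ (x5 ∨ ¬x5)   — idempotence
    = ¬¬¬¬¬x4   — complement / identity
    = ¬¬¬x4   — double negation
    = ¬x4   — double negation
Both reduce to ¬x4, so they are equivalent.

Yes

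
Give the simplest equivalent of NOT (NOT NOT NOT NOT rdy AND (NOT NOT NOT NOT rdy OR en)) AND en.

NOT rdy AND en

NOT (NOT NOT NOT NOT rdy AND (NOT NOT NOT NOT rdy OR en)) AND en
= NOT NOT NOT NOT NOT rdy AND en
= NOT NOT NOT rdy AND en
= NOT rdy AND en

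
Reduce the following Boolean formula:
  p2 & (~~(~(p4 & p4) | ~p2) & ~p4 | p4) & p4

p2 & p4

p2 & (~~(~(p4 & p4) | ~p2) & ~p4 | p4) & p4
= p2 & (~~(~p4 | ~p2) & ~p4 | p4) & p4   (idempotence)
= p2 & ((~p4 | ~p2) & ~p4 | p4) & p4   (double negation)
= p2 & (~p4 | p4) & p4   (absorption)
= p2 & p4   (complement / identity)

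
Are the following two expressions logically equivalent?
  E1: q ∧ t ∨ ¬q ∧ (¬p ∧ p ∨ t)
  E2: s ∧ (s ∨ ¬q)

E1: q ∧ t ∨ ¬q ∧ (¬p ∧ p ∨ t)
    = q ∧ t ∨ ¬q ∧ t   — complement / identity
    = t   — distribution
E2: s ∧ (s ∨ ¬q)
    = s   — absorption
These differ: at p=0, q=0, s=1, t=0, E1 = 0 but E2 = 1.

No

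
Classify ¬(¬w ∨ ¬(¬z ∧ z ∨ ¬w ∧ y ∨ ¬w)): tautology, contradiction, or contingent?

contradiction

¬(¬w ∨ ¬(¬z ∧ z ∨ ¬w ∧ y ∨ ¬w))
= ¬(¬w ∨ ¬(¬z ∧ z ∨ ¬w))   (absorption)
= w ∧ (¬z ∧ z ∨ ¬w)   (De Morgan)
= w ∧ ¬w   (complement / identity)
= False   (complement)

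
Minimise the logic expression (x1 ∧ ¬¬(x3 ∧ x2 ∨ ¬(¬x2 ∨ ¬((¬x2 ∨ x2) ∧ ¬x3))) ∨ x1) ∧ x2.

(x1 ∧ ¬¬(x3 ∧ x2 ∨ ¬(¬x2 ∨ ¬((¬x2 ∨ x2) ∧ ¬x3))) ∨ x1) ∧ x2
= (x1 ∧ (x3 ∧ x2 ∨ ¬(¬x2 ∨ ¬((¬x2 ∨ x2) ∧ ¬x3))) ∨ x1) ∧ x2   (double negation)
= (x1 ∧ (x3 ∧ x2 ∨ x2 ∧ (¬x2 ∨ x2) ∧ ¬x3) ∨ x1) ∧ x2   (De Morgan)
= (x1 ∧ (x3 ∧ x2 ∨ x2 ∧ ¬x3) ∨ x1) ∧ x2   (complement / identity)
= (x1 ∧ x2 ∨ x1) ∧ x2   (distribution)
= x1 ∧ x2   (absorption)

x1 ∧ x2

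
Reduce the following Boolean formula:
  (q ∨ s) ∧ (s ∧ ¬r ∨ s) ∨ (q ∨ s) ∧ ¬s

q ∨ s

(q ∨ s) ∧ (s ∧ ¬r ∨ s) ∨ (q ∨ s) ∧ ¬s
= (q ∨ s) ∧ s ∨ (q ∨ s) ∧ ¬s   [absorption]
= q ∨ s   [distribution]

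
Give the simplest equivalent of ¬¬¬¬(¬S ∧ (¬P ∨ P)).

¬S

¬¬¬¬(¬S ∧ (¬P ∨ P))
= ¬¬(¬S ∧ (¬P ∨ P))   — double negation
= ¬¬¬S   — complement / identity
= ¬S   — double negation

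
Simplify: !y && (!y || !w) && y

false

!y && (!y || !w) && y
= !y && y   [absorption]
= false   [complement]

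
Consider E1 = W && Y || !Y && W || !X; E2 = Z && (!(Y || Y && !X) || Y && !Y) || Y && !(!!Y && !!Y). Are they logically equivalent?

No

E1: W && Y || !Y && W || !X
    = W || !X   (distribution)
E2: Z && (!(Y || Y && !X) || Y && !Y) || Y && !(!!Y && !!Y)
    = Z && (!(Y || Y && !X) || Y && !Y) || Y && (!Y || !Y)   (De Morgan)
    = Z && (!Y || Y && !Y) || Y && (!Y || !Y)   (absorption)
    = Z && !Y || Y && (!Y || !Y)   (complement / identity)
    = Z && !Y || Y && !Y   (idempotence)
    = Z && !Y   (complement / identity)
These differ: at W=1, X=0, Y=1, Z=0, E1 = 1 but E2 = 0.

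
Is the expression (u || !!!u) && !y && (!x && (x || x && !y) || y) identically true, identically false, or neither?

identically false

(u || !!!u) && !y && (!x && (x || x && !y) || y)
= (u || !!!u) && !y && (!x && x || y)   [absorption]
= (u || !!!u) && !y && y   [complement / identity]
= (u || !u) && !y && y   [double negation]
= !y && y   [complement / identity]
= false   [complement]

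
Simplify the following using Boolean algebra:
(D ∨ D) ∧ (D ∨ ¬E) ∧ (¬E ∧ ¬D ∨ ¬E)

(D ∨ D) ∧ (D ∨ ¬E) ∧ (¬E ∧ ¬D ∨ ¬E)
= (D ∨ D) ∧ (D ∨ ¬E) ∧ ¬E   [absorption]
= (D ∨ D ∧ ¬E) ∧ ¬E   [distribution]
= D ∧ ¬E   [absorption]

D ∧ ¬E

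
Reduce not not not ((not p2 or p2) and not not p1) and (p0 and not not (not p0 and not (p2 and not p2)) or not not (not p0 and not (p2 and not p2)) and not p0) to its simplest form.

not not not ((not p2 or p2) and not not p1) and (p0 and not not (not p0 and not (p2 and not p2)) or not not (not p0 and not (p2 and not p2)) and not p0)
= not not not ((not p2 or p2) and not not p1) and not not (not p0 and not (p2 and not p2))   — distribution
= not not not ((not p2 or p2) and p1) and not not (not p0 and not (p2 and not p2))   — double negation
= not not not ((not p2 or p2) and p1) and not (p0 or p2 and not p2)   — De Morgan
= not not not ((not p2 or p2) and p1) and not p0   — complement / identity
= not not not p1 and not p0   — complement / identity
= not p1 and not p0   — double negation

not p1 and not p0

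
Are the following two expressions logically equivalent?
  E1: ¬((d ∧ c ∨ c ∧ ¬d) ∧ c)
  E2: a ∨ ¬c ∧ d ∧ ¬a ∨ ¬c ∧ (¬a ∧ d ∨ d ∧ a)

E1: ¬((d ∧ c ∨ c ∧ ¬d) ∧ c)
    = ¬(c ∧ c)
    = ¬c
E2: a ∨ ¬c ∧ d ∧ ¬a ∨ ¬c ∧ (¬a ∧ d ∨ d ∧ a)
    = a ∨ ¬c ∧ d ∧ ¬a ∨ ¬c ∧ d
    = a ∨ ¬c ∧ d
These differ: at a=0, c=0, d=0, E1 = 1 but E2 = 0.

No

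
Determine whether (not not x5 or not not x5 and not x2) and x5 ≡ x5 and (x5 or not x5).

Yes

E1: (not not x5 or not not x5 and not x2) and x5
    = not not x5 and x5   — absorption
    = x5 and x5   — double negation
    = x5   — idempotence
E2: x5 and (x5 or not x5)
    = x5   — complement / identity
Both reduce to x5, so they are equivalent.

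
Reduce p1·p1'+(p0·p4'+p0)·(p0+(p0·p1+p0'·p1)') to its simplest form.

p0

p1·p1'+(p0·p4'+p0)·(p0+(p0·p1+p0'·p1)')
= p1·p1'+(p0·p4'+p0)·(p0+p1')   (distribution)
= (p0·p4'+p0)·(p0+p1')   (complement / identity)
= p0·(p0+p1')   (absorption)
= p0   (absorption)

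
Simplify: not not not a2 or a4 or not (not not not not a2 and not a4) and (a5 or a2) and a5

not a2 or a4

not not not a2 or a4 or not (not not not not a2 and not a4) and (a5 or a2) and a5
= not not not a2 or a4 or not (not not not not a2 and not a4) and a5   (absorption)
= not not not a2 or a4 or (not not not a2 or a4) and a5   (De Morgan)
= not not not a2 or a4   (absorption)
= not a2 or a4   (double negation)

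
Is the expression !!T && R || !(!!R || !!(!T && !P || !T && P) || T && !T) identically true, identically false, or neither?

neither

!!T && R || !(!!R || !!(!T && !P || !T && P) || T && !T)
= !!T && R || !(!!R || !!(!T && !P || !T && P))   [complement / identity]
= !!T && R || !R && !(!T && !P || !T && P)   [De Morgan]
= !!T && R || !R && !!T   [distribution]
= !!T   [distribution]
= T   [double negation]
This depends on T, so it is not a constant.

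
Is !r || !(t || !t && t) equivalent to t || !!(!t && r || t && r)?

No

E1: !r || !(t || !t && t)
    = !r || !t   (complement / identity)
E2: t || !!(!t && r || t && r)
    = t || !!r   (distribution)
    = t || r   (double negation)
These differ: at r=0, t=0, E1 = 1 but E2 = 0.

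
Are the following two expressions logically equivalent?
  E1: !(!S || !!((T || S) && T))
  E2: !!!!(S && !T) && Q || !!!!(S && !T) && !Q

Yes

E1: !(!S || !!((T || S) && T))
    = S && !((T || S) && T)   — De Morgan
    = S && !T   — absorption
E2: !!!!(S && !T) && Q || !!!!(S && !T) && !Q
    = !!!!(S && !T)   — distribution
    = !!(S && !T)   — double negation
    = S && !T   — double negation
Both reduce to S && !T, so they are equivalent.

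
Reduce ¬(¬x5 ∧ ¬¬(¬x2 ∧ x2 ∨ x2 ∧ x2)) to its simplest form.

¬(¬x5 ∧ ¬¬(¬x2 ∧ x2 ∨ x2 ∧ x2))
= ¬(¬x5 ∧ ¬¬x2)   [distribution]
= x5 ∨ ¬x2   [De Morgan]

x5 ∨ ¬x2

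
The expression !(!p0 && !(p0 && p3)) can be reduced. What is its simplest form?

!(!p0 && !(p0 && p3))
= p0 || p0 && p3   [De Morgan]
= p0   [absorption]

p0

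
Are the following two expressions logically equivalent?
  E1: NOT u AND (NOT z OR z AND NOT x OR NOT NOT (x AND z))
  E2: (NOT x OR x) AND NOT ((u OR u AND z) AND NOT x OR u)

Yes

E1: NOT u AND (NOT z OR z AND NOT x OR NOT NOT (x AND z))
    = NOT u AND (NOT z OR z AND NOT x OR x AND z)   — double negation
    = NOT u AND (NOT z OR z)   — distribution
    = NOT u   — complement / identity
E2: (NOT x OR x) AND NOT ((u OR u AND z) AND NOT x OR u)
    = NOT ((u OR u AND z) AND NOT x OR u)   — complement / identity
    = NOT (u AND NOT x OR u)   — absorption
    = NOT u   — absorption
Both reduce to NOT u, so they are equivalent.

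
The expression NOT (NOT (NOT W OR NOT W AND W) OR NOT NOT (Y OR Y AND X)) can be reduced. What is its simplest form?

NOT W AND NOT Y

NOT (NOT (NOT W OR NOT W AND W) OR NOT NOT (Y OR Y AND X))
= NOT (NOT (NOT W OR NOT W AND W) OR NOT NOT Y)   [absorption]
= NOT (NOT NOT W OR NOT NOT Y)   [complement / identity]
= NOT W AND NOT Y   [De Morgan]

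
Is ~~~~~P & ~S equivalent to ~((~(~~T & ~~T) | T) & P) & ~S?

E1: ~~~~~P & ~S
    = ~~~P & ~S   [double negation]
    = ~P & ~S   [double negation]
E2: ~((~(~~T & ~~T) | T) & P) & ~S
    = ~((~~~T | T) & P) & ~S   [idempotence]
    = ~((~T | T) & P) & ~S   [double negation]
    = ~P & ~S   [complement / identity]
Both reduce to ~P & ~S, so they are equivalent.

Yes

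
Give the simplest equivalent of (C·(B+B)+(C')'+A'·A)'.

C'

(C·(B+B)+(C')'+A'·A)'
= (C·B+(C')'+A'·A)'   — idempotence
= (C·B+(C')')'   — complement / identity
= (C·B+C)'   — double negation
= C'   — absorption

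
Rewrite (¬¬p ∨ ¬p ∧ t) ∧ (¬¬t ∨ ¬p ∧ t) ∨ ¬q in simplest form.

t ∨ ¬q

(¬¬p ∨ ¬p ∧ t) ∧ (¬¬t ∨ ¬p ∧ t) ∨ ¬q
= ¬¬p ∧ ¬¬t ∨ ¬p ∧ t ∨ ¬q   — distribution
= ¬¬p ∧ t ∨ ¬p ∧ t ∨ ¬q   — double negation
= p ∧ t ∨ ¬p ∧ t ∨ ¬q   — double negation
= t ∨ ¬q   — distribution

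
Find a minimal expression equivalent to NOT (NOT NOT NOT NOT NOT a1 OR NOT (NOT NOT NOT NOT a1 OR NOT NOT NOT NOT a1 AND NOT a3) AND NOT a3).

NOT (NOT NOT NOT NOT NOT a1 OR NOT (NOT NOT NOT NOT a1 OR NOT NOT NOT NOT a1 AND NOT a3) AND NOT a3)
= NOT (NOT NOT NOT NOT NOT a1 OR NOT NOT NOT NOT NOT a1 AND NOT a3)
= NOT NOT NOT NOT NOT NOT a1
= NOT NOT NOT NOT a1
= NOT NOT a1
= a1

a1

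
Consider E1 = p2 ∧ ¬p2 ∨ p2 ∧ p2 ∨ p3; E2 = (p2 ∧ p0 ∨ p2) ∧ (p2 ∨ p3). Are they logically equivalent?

No

E1: p2 ∧ ¬p2 ∨ p2 ∧ p2 ∨ p3
    = p2 ∨ p3   [distribution]
E2: (p2 ∧ p0 ∨ p2) ∧ (p2 ∨ p3)
    = p2 ∧ (p2 ∨ p3)   [absorption]
    = p2   [absorption]
These differ: at p0=0, p2=0, p3=1, E1 = 1 but E2 = 0.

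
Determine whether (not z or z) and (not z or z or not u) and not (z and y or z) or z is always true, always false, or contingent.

(not z or z) and (not z or z or not u) and not (z and y or z) or z
= (not z or z) and not (z and y or z) or z
= (not z or z) and not z or z
= not z or z
= True

always true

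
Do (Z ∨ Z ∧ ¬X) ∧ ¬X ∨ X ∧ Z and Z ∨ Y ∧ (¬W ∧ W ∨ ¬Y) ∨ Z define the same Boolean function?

Yes

E1: (Z ∨ Z ∧ ¬X) ∧ ¬X ∨ X ∧ Z
    = Z ∧ ¬X ∨ X ∧ Z   (absorption)
    = Z   (distribution)
E2: Z ∨ Y ∧ (¬W ∧ W ∨ ¬Y) ∨ Z
    = Z ∨ Y ∧ ¬Y ∨ Z   (complement / identity)
    = Z ∨ Z   (complement / identity)
    = Z   (idempotence)
Both reduce to Z, so they are equivalent.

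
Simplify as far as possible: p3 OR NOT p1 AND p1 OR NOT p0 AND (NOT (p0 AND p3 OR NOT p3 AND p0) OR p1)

p3 OR NOT p0

p3 OR NOT p1 AND p1 OR NOT p0 AND (NOT (p0 AND p3 OR NOT p3 AND p0) OR p1)
= p3 OR NOT p1 AND p1 OR NOT p0 AND (NOT p0 OR p1)
= p3 OR NOT p1 AND p1 OR NOT p0
= p3 OR NOT p0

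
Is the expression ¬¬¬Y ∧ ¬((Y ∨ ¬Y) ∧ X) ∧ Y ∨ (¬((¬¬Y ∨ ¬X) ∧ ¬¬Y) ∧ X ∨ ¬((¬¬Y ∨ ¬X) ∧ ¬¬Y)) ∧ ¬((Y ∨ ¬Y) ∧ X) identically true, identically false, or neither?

¬¬¬Y ∧ ¬((Y ∨ ¬Y) ∧ X) ∧ Y ∨ (¬((¬¬Y ∨ ¬X) ∧ ¬¬Y) ∧ X ∨ ¬((¬¬Y ∨ ¬X) ∧ ¬¬Y)) ∧ ¬((Y ∨ ¬Y) ∧ X)
= ¬¬¬Y ∧ ¬((Y ∨ ¬Y) ∧ X) ∧ Y ∨ ¬((¬¬Y ∨ ¬X) ∧ ¬¬Y) ∧ ¬((Y ∨ ¬Y) ∧ X)   (absorption)
= ¬¬¬Y ∧ ¬((Y ∨ ¬Y) ∧ X) ∧ Y ∨ ¬¬¬Y ∧ ¬((Y ∨ ¬Y) ∧ X)   (absorption)
= ¬¬¬Y ∧ ¬((Y ∨ ¬Y) ∧ X)   (absorption)
= ¬Y ∧ ¬((Y ∨ ¬Y) ∧ X)   (double negation)
= ¬Y ∧ ¬X   (complement / identity)
This depends on X, Y, so it is not a constant.

neither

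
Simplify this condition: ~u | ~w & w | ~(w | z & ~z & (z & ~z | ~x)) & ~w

~u | ~w

~u | ~w & w | ~(w | z & ~z & (z & ~z | ~x)) & ~w
= ~u | ~w & w | ~(w | z & ~z) & ~w
= ~u | ~w & w | ~w & ~w
= ~u | ~w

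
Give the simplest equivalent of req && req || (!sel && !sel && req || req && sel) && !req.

req && req || (!sel && !sel && req || req && sel) && !req
= req && req || (!sel && req || req && sel) && !req   — idempotence
= req && req || req && !req   — distribution
= req   — distribution

req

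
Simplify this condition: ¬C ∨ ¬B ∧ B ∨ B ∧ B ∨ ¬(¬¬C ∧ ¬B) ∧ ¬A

¬C ∨ B

¬C ∨ ¬B ∧ B ∨ B ∧ B ∨ ¬(¬¬C ∧ ¬B) ∧ ¬A
= ¬C ∨ ¬B ∧ B ∨ B ∧ B ∨ (¬C ∨ B) ∧ ¬A
= ¬C ∨ B ∨ (¬C ∨ B) ∧ ¬A
= ¬C ∨ B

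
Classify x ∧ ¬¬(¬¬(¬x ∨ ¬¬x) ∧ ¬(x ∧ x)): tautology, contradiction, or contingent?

contradiction

x ∧ ¬¬(¬¬(¬x ∨ ¬¬x) ∧ ¬(x ∧ x))
= x ∧ ¬¬(¬(x ∧ ¬x) ∧ ¬(x ∧ x))   (De Morgan)
= x ∧ ¬(x ∧ ¬x ∨ x ∧ x)   (De Morgan)
= x ∧ ¬x   (distribution)
= False   (complement)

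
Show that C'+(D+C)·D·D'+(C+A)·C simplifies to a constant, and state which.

1

C'+(D+C)·D·D'+(C+A)·C
= C'+(D+C)·D·D'+C   [absorption]
= C'+D·D'+C   [absorption]
= C'+C   [complement / identity]
= 1   [complement]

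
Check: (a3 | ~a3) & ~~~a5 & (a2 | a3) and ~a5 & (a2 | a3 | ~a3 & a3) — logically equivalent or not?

E1: (a3 | ~a3) & ~~~a5 & (a2 | a3)
    = ~~~a5 & (a2 | a3)   (complement / identity)
    = ~a5 & (a2 | a3)   (double negation)
E2: ~a5 & (a2 | a3 | ~a3 & a3)
    = ~a5 & (a2 | a3)   (complement / identity)
Both reduce to ~a5 & (a2 | a3), so they are equivalent.

Yes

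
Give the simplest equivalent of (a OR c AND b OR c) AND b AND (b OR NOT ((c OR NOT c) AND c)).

(a OR c) AND b

(a OR c AND b OR c) AND b AND (b OR NOT ((c OR NOT c) AND c))
= (a OR c AND b OR c) AND b AND (b OR NOT c)   — complement / identity
= (a OR c AND b OR c) AND b   — absorption
= (a OR c) AND b   — absorption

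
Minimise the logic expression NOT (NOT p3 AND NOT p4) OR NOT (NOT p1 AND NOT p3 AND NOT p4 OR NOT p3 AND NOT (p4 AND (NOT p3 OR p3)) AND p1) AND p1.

NOT (NOT p3 AND NOT p4) OR NOT (NOT p1 AND NOT p3 AND NOT p4 OR NOT p3 AND NOT (p4 AND (NOT p3 OR p3)) AND p1) AND p1
= NOT (NOT p3 AND NOT p4) OR NOT (NOT p1 AND NOT p3 AND NOT p4 OR NOT p3 AND NOT p4 AND p1) AND p1
= NOT (NOT p3 AND NOT p4) OR NOT (NOT p3 AND NOT p4) AND p1
= NOT (NOT p3 AND NOT p4)
= p3 OR p4

p3 OR p4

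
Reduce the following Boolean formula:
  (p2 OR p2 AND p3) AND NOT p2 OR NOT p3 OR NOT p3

NOT p3

(p2 OR p2 AND p3) AND NOT p2 OR NOT p3 OR NOT p3
= p2 AND NOT p2 OR NOT p3 OR NOT p3
= NOT p3 OR NOT p3
= NOT p3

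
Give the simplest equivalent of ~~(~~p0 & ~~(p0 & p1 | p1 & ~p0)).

~~(~~p0 & ~~(p0 & p1 | p1 & ~p0))
= ~~(~~p0 & ~~p1)   — distribution
= ~(~p0 | ~p1)   — De Morgan
= p0 & p1   — De Morgan

p0 & p1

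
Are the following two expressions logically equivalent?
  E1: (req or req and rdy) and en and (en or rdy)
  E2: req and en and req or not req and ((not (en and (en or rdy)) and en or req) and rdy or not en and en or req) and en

Yes

E1: (req or req and rdy) and en and (en or rdy)
    = (req or req and rdy) and en   [absorption]
    = req and en   [absorption]
E2: req and en and req or not req and ((not (en and (en or rdy)) and en or req) and rdy or not en and en or req) and en
    = req and en and req or not req and ((not en and en or req) and rdy or not en and en or req) and en   [absorption]
    = req and en and req or not req and (not en and en or req) and en   [absorption]
    = req and en and req or not req and req and en   [complement / identity]
    = req and en   [distribution]
Both reduce to req and en, so they are equivalent.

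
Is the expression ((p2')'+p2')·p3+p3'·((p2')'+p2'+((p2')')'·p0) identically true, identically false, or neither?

identically true

((p2')'+p2')·p3+p3'·((p2')'+p2'+((p2')')'·p0)
= ((p2')'+p2')·p3+p3'·((p2')'+p2'+p2'·p0)   (double negation)
= ((p2')'+p2')·p3+p3'·((p2')'+p2')   (absorption)
= (p2')'+p2'   (distribution)
= p2+p2'   (double negation)
= 1   (complement)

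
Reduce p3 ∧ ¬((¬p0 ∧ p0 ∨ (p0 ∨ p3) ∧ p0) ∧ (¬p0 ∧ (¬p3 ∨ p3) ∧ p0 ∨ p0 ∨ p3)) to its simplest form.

p3 ∧ ¬p0

p3 ∧ ¬((¬p0 ∧ p0 ∨ (p0 ∨ p3) ∧ p0) ∧ (¬p0 ∧ (¬p3 ∨ p3) ∧ p0 ∨ p0 ∨ p3))
= p3 ∧ ¬((¬p0 ∧ p0 ∨ (p0 ∨ p3) ∧ p0) ∧ (¬p0 ∧ p0 ∨ p0 ∨ p3))   (complement / identity)
= p3 ∧ ¬((¬p0 ∧ p0 ∨ p0) ∧ (¬p0 ∧ p0 ∨ p0 ∨ p3))   (absorption)
= p3 ∧ ¬(¬p0 ∧ p0 ∨ p0)   (absorption)
= p3 ∧ ¬p0   (complement / identity)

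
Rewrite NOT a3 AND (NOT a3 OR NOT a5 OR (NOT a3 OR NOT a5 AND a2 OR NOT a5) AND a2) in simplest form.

NOT a3

NOT a3 AND (NOT a3 OR NOT a5 OR (NOT a3 OR NOT a5 AND a2 OR NOT a5) AND a2)
= NOT a3 AND (NOT a3 OR NOT a5 OR (NOT a3 OR NOT a5) AND a2)   (absorption)
= NOT a3 AND (NOT a3 OR NOT a5)   (absorption)
= NOT a3   (absorption)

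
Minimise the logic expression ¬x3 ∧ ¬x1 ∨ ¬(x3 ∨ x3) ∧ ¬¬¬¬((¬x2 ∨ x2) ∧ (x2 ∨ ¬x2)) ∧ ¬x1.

¬x3 ∧ ¬x1 ∨ ¬(x3 ∨ x3) ∧ ¬¬¬¬((¬x2 ∨ x2) ∧ (x2 ∨ ¬x2)) ∧ ¬x1
= ¬x3 ∧ ¬x1 ∨ ¬(x3 ∨ x3) ∧ ¬¬((¬x2 ∨ x2) ∧ (x2 ∨ ¬x2)) ∧ ¬x1   (double negation)
= ¬x3 ∧ ¬x1 ∨ ¬(x3 ∨ x3) ∧ (¬x2 ∨ x2) ∧ (x2 ∨ ¬x2) ∧ ¬x1   (double negation)
= ¬x3 ∧ ¬x1 ∨ ¬(x3 ∨ x3) ∧ (¬x2 ∨ x2) ∧ ¬x1   (complement / identity)
= ¬x3 ∧ ¬x1 ∨ ¬(x3 ∨ x3) ∧ ¬x1   (complement / identity)
= ¬x3 ∧ ¬x1 ∨ ¬x3 ∧ ¬x1   (idempotence)
= ¬x3 ∧ ¬x1   (idempotence)

¬x3 ∧ ¬x1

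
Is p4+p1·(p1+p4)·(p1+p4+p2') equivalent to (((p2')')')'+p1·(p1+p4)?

E1: p4+p1·(p1+p4)·(p1+p4+p2')
    = p4+p1·(p1+p4)   — absorption
    = p4+p1   — absorption
E2: (((p2')')')'+p1·(p1+p4)
    = (p2')'+p1·(p1+p4)   — double negation
    = (p2')'+p1   — absorption
    = p2+p1   — double negation
These differ: at p1=0, p2=0, p4=1, E1 = 1 but E2 = 0.

No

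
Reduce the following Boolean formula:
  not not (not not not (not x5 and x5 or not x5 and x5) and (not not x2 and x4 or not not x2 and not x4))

x2

not not (not not not (not x5 and x5 or not x5 and x5) and (not not x2 and x4 or not not x2 and not x4))
= not not (not not not (not x5 and x5 or not x5 and x5) and not not x2)
= not not (not (not x5 and x5 or not x5 and x5) and not not x2)
= not (not x5 and x5 or not x5 and x5 or not x2)
= not (not x5 and x5 or not x2)
= not not x2
= x2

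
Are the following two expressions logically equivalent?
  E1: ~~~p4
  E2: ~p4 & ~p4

Yes

E1: ~~~p4
    = ~p4
E2: ~p4 & ~p4
    = ~p4
Both reduce to ~p4, so they are equivalent.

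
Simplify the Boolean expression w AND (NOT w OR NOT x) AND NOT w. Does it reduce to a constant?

w AND (NOT w OR NOT x) AND NOT w
= w AND NOT w   [absorption]
= FALSE   [complement]

FALSE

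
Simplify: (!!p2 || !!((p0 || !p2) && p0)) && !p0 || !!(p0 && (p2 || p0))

(!!p2 || !!((p0 || !p2) && p0)) && !p0 || !!(p0 && (p2 || p0))
= (!!p2 || !!p0) && !p0 || !!(p0 && (p2 || p0))   (absorption)
= (!!p2 || !!p0) && !p0 || p0 && (p2 || p0)   (double negation)
= (!!p2 || p0) && !p0 || p0 && (p2 || p0)   (double negation)
= (p2 || p0) && !p0 || p0 && (p2 || p0)   (double negation)
= p2 || p0   (distribution)

p2 || p0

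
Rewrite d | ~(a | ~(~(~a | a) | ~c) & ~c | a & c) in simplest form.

d | ~(a | ~(~(~a | a) | ~c) & ~c | a & c)
= d | ~(a | (~a | a) & c & ~c | a & c)   — De Morgan
= d | ~(a | c & ~c | a & c)   — complement / identity
= d | ~(a | a & c)   — complement / identity
= d | ~a   — absorption

d | ~a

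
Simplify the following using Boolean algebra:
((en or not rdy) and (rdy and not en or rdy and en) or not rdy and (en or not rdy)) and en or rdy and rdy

en or rdy

((en or not rdy) and (rdy and not en or rdy and en) or not rdy and (en or not rdy)) and en or rdy and rdy
= ((en or not rdy) and rdy or not rdy and (en or not rdy)) and en or rdy and rdy   — distribution
= (en or not rdy) and en or rdy and rdy   — distribution
= (en or not rdy) and en or rdy   — idempotence
= en or rdy   — absorption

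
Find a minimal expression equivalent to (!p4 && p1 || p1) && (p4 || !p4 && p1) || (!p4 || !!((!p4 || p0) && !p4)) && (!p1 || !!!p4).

p1 || !p4

(!p4 && p1 || p1) && (p4 || !p4 && p1) || (!p4 || !!((!p4 || p0) && !p4)) && (!p1 || !!!p4)
= (!p4 && p1 || p1) && (p4 || !p4 && p1) || (!p4 || !!!p4) && (!p1 || !!!p4)
= (!p4 && p1 || p1) && (p4 || !p4 && p1) || !p4 && !p1 || !!!p4
= p1 && p4 || !p4 && p1 || !p4 && !p1 || !!!p4
= p1 && p4 || !p4 && p1 || !p4 && !p1 || !p4
= p1 || !p4 && !p1 || !p4
= p1 || !p4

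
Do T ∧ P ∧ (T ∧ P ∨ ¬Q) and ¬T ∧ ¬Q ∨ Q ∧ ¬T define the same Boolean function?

No

E1: T ∧ P ∧ (T ∧ P ∨ ¬Q)
    = T ∧ P
E2: ¬T ∧ ¬Q ∨ Q ∧ ¬T
    = ¬T
These differ: at P=1, Q=0, T=0, E1 = 0 but E2 = 1.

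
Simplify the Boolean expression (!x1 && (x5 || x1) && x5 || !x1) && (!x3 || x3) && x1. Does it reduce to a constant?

false

(!x1 && (x5 || x1) && x5 || !x1) && (!x3 || x3) && x1
= (!x1 && x5 || !x1) && (!x3 || x3) && x1
= !x1 && (!x3 || x3) && x1
= !x1 && x1
= false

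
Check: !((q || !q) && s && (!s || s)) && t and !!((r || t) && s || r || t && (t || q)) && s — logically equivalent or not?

No

E1: !((q || !q) && s && (!s || s)) && t
    = !((q || !q) && s) && t   [complement / identity]
    = !s && t   [complement / identity]
E2: !!((r || t) && s || r || t && (t || q)) && s
    = !!((r || t) && s || r || t) && s   [absorption]
    = !!(r || t) && s   [absorption]
    = (r || t) && s   [double negation]
These differ: at q=1, r=1, s=0, t=1, E1 = 1 but E2 = 0.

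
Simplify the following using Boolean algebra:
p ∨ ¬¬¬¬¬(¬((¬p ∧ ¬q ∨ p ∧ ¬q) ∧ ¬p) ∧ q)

p ∨ ¬¬¬¬¬(¬((¬p ∧ ¬q ∨ p ∧ ¬q) ∧ ¬p) ∧ q)
= p ∨ ¬¬¬¬¬(¬(¬q ∧ ¬p) ∧ q)
= p ∨ ¬¬¬(¬(¬q ∧ ¬p) ∧ q)
= p ∨ ¬¬¬((q ∨ p) ∧ q)
= p ∨ ¬¬¬q
= p ∨ ¬q

p ∨ ¬q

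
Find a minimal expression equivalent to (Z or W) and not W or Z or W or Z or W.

(Z or W) and not W or Z or W or Z or W
= Z or W or Z or W   (absorption)
= Z or W   (idempotence)

Z or W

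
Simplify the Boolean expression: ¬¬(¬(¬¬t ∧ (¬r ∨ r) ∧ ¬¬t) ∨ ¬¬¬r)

¬t ∨ ¬r

¬¬(¬(¬¬t ∧ (¬r ∨ r) ∧ ¬¬t) ∨ ¬¬¬r)
= ¬¬(¬(¬¬t ∧ ¬¬t) ∨ ¬¬¬r)
= ¬¬(¬(¬¬t ∧ ¬¬t) ∨ ¬r)
= ¬(¬¬t ∧ ¬¬t) ∨ ¬r
= ¬t ∨ ¬t ∨ ¬r
= ¬t ∨ ¬r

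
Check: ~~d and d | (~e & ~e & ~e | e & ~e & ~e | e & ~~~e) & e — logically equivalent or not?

E1: ~~d
    = d   [double negation]
E2: d | (~e & ~e & ~e | e & ~e & ~e | e & ~~~e) & e
    = d | (~e & ~e | e & ~~~e) & e   [distribution]
    = d | (~e & ~e | e & ~e) & e   [double negation]
    = d | ~e & e   [distribution]
    = d   [complement / identity]
Both reduce to d, so they are equivalent.

Yes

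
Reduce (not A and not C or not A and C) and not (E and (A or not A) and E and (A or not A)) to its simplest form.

not A and not E

(not A and not C or not A and C) and not (E and (A or not A) and E and (A or not A))
= not A and not (E and (A or not A) and E and (A or not A))
= not A and not (E and (A or not A))
= not A and not E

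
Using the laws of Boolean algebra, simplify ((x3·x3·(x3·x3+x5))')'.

((x3·x3·(x3·x3+x5))')'
= ((x3·x3)')'   (absorption)
= (x3')'   (idempotence)
= x3   (double negation)

x3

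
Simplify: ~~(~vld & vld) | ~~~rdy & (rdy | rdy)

~~(~vld & vld) | ~~~rdy & (rdy | rdy)
= ~vld & vld | ~~~rdy & (rdy | rdy)   — double negation
= ~vld & vld | ~~~rdy & rdy   — idempotence
= ~~~rdy & rdy   — complement / identity
= ~rdy & rdy   — double negation
= 0   — complement

0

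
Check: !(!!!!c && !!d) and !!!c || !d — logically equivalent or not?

Yes

E1: !(!!!!c && !!d)
    = !!!c || !d   (De Morgan)
    = !c || !d   (double negation)
E2: !!!c || !d
    = !c || !d   (double negation)
Both reduce to !c || !d, so they are equivalent.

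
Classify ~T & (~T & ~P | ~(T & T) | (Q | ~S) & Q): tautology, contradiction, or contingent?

~T & (~T & ~P | ~(T & T) | (Q | ~S) & Q)
= ~T & (~T & ~P | ~T | (Q | ~S) & Q)   (idempotence)
= ~T & (~T & ~P | ~T | Q)   (absorption)
= ~T & (~T | Q)   (absorption)
= ~T   (absorption)
This depends on T, so it is not a constant.

contingent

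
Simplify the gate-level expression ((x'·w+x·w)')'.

w

((x'·w+x·w)')'
= (w')'   [distribution]
= w   [double negation]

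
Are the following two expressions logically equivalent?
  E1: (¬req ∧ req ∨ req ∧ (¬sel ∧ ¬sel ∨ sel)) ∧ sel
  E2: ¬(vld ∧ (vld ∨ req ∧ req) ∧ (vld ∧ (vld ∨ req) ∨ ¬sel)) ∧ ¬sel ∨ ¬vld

No

E1: (¬req ∧ req ∨ req ∧ (¬sel ∧ ¬sel ∨ sel)) ∧ sel
    = (¬req ∧ req ∨ req ∧ (¬sel ∨ sel)) ∧ sel   — idempotence
    = (¬req ∧ req ∨ req) ∧ sel   — complement / identity
    = req ∧ sel   — complement / identity
E2: ¬(vld ∧ (vld ∨ req ∧ req) ∧ (vld ∧ (vld ∨ req) ∨ ¬sel)) ∧ ¬sel ∨ ¬vld
    = ¬(vld ∧ (vld ∨ req) ∧ (vld ∧ (vld ∨ req) ∨ ¬sel)) ∧ ¬sel ∨ ¬vld   — idempotence
    = ¬(vld ∧ (vld ∨ req)) ∧ ¬sel ∨ ¬vld   — absorption
    = ¬vld ∧ ¬sel ∨ ¬vld   — absorption
    = ¬vld   — absorption
These differ: at req=0, sel=0, vld=0, E1 = 0 but E2 = 1.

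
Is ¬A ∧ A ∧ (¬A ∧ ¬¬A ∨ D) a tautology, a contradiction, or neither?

contradiction

¬A ∧ A ∧ (¬A ∧ ¬¬A ∨ D)
= ¬A ∧ A ∧ (¬A ∧ A ∨ D)   — double negation
= ¬A ∧ A   — absorption
= False   — complement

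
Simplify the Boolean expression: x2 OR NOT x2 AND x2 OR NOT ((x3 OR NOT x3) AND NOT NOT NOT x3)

x2 OR x3

x2 OR NOT x2 AND x2 OR NOT ((x3 OR NOT x3) AND NOT NOT NOT x3)
= x2 OR NOT x2 AND x2 OR NOT NOT NOT NOT x3
= x2 OR NOT x2 AND x2 OR NOT NOT x3
= x2 OR NOT NOT x3
= x2 OR x3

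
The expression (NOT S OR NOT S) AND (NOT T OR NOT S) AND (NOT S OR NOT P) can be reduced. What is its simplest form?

(NOT S OR NOT S) AND (NOT T OR NOT S) AND (NOT S OR NOT P)
= (NOT S AND NOT T OR NOT S) AND (NOT S OR NOT P)
= NOT S AND (NOT S OR NOT P)
= NOT S

NOT S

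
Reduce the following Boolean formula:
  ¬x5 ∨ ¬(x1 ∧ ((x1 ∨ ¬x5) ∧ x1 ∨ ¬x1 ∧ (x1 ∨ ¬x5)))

¬x5 ∨ ¬(x1 ∧ ((x1 ∨ ¬x5) ∧ x1 ∨ ¬x1 ∧ (x1 ∨ ¬x5)))
= ¬x5 ∨ ¬(x1 ∧ (x1 ∨ ¬x5))   [distribution]
= ¬x5 ∨ ¬x1   [absorption]

¬x5 ∨ ¬x1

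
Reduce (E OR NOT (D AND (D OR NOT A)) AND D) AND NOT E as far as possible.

FALSE

(E OR NOT (D AND (D OR NOT A)) AND D) AND NOT E
= (E OR NOT D AND D) AND NOT E   (absorption)
= E AND NOT E   (complement / identity)
= FALSE   (complement)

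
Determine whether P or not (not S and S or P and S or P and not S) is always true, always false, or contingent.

P or not (not S and S or P and S or P and not S)
= P or not (not S and S or P)   — distribution
= P or not P   — complement / identity
= True   — complement

always true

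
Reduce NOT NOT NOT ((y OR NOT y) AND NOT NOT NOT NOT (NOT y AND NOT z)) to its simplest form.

y OR z

NOT NOT NOT ((y OR NOT y) AND NOT NOT NOT NOT (NOT y AND NOT z))
= NOT NOT NOT NOT NOT NOT NOT (NOT y AND NOT z)
= NOT NOT NOT NOT NOT (NOT y AND NOT z)
= NOT NOT NOT (NOT y AND NOT z)
= NOT (NOT y AND NOT z)
= y OR z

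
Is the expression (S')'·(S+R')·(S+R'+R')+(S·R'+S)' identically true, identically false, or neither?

identically true

(S')'·(S+R')·(S+R'+R')+(S·R'+S)'
= S·(S+R')·(S+R'+R')+(S·R'+S)'
= S·(S+R')·(S+R')+(S·R'+S)'
= S·(S+R')·(S+R')+S'
= S·(S+R')+S'
= S+S'
= 1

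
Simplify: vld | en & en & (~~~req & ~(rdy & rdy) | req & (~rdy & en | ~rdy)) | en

vld | en

vld | en & en & (~~~req & ~(rdy & rdy) | req & (~rdy & en | ~rdy)) | en
= vld | en & en & (~~~req & ~(rdy & rdy) | req & ~rdy) | en   (absorption)
= vld | en & en & (~req & ~(rdy & rdy) | req & ~rdy) | en   (double negation)
= vld | en & (~req & ~(rdy & rdy) | req & ~rdy) | en   (idempotence)
= vld | en & (~req & ~rdy | req & ~rdy) | en   (idempotence)
= vld | en & ~rdy | en   (distribution)
= vld | en   (absorption)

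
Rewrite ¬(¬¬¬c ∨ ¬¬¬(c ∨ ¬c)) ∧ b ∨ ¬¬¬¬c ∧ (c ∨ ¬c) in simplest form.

¬(¬¬¬c ∨ ¬¬¬(c ∨ ¬c)) ∧ b ∨ ¬¬¬¬c ∧ (c ∨ ¬c)
= ¬(¬¬¬c ∨ ¬¬¬(c ∨ ¬c)) ∧ b ∨ ¬¬c ∧ (c ∨ ¬c)
= ¬¬c ∧ ¬¬(c ∨ ¬c) ∧ b ∨ ¬¬c ∧ (c ∨ ¬c)
= ¬¬c ∧ (c ∨ ¬c) ∧ b ∨ ¬¬c ∧ (c ∨ ¬c)
= ¬¬c ∧ (c ∨ ¬c)
= ¬¬c
= c

c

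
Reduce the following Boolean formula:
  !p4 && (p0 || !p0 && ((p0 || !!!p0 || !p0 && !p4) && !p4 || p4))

!p4 && (p0 || !p0 && ((p0 || !!!p0 || !p0 && !p4) && !p4 || p4))
= !p4 && (p0 || !p0 && ((p0 || !p0 || !p0 && !p4) && !p4 || p4))   [double negation]
= !p4 && (p0 || !p0 && ((p0 || !p0) && !p4 || p4))   [absorption]
= !p4 && (p0 || !p0 && (!p4 || p4))   [complement / identity]
= !p4 && (p0 || !p0)   [complement / identity]
= !p4   [complement / identity]

!p4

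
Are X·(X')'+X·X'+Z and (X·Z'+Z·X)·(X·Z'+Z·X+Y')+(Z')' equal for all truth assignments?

E1: X·(X')'+X·X'+Z
    = X·X+X·X'+Z
    = X+Z
E2: (X·Z'+Z·X)·(X·Z'+Z·X+Y')+(Z')'
    = X·Z'+Z·X+(Z')'
    = X+(Z')'
    = X+Z
Both reduce to X+Z, so they are equivalent.

Yes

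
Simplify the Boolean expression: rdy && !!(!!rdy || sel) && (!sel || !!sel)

rdy

rdy && !!(!!rdy || sel) && (!sel || !!sel)
= rdy && (!!rdy || sel) && (!sel || !!sel)
= rdy && (rdy || sel) && (!sel || !!sel)
= rdy && (rdy || sel) && (!sel || sel)
= rdy && (rdy || sel)
= rdy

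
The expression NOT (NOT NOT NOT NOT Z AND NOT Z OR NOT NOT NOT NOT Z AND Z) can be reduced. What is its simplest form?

NOT (NOT NOT NOT NOT Z AND NOT Z OR NOT NOT NOT NOT Z AND Z)
= NOT NOT NOT NOT NOT Z   — distribution
= NOT NOT NOT Z   — double negation
= NOT Z   — double negation

NOT Z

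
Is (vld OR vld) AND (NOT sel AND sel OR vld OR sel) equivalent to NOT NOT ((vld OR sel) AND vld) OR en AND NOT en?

E1: (vld OR vld) AND (NOT sel AND sel OR vld OR sel)
    = (vld OR vld) AND (vld OR sel)   (complement / identity)
    = vld AND sel OR vld   (distribution)
    = vld   (absorption)
E2: NOT NOT ((vld OR sel) AND vld) OR en AND NOT en
    = NOT NOT ((vld OR sel) AND vld)   (complement / identity)
    = NOT NOT vld   (absorption)
    = vld   (double negation)
Both reduce to vld, so they are equivalent.

Yes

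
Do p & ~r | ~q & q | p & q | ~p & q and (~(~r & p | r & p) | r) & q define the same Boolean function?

E1: p & ~r | ~q & q | p & q | ~p & q
    = p & ~r | p & q | ~p & q   — complement / identity
    = p & ~r | q   — distribution
E2: (~(~r & p | r & p) | r) & q
    = (~p | r) & q   — distribution
These differ: at p=1, q=0, r=0, E1 = 1 but E2 = 0.

No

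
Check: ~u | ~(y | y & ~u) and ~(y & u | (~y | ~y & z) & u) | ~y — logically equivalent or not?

E1: ~u | ~(y | y & ~u)
    = ~u | ~y   [absorption]
E2: ~(y & u | (~y | ~y & z) & u) | ~y
    = ~(y & u | ~y & u) | ~y   [absorption]
    = ~u | ~y   [distribution]
Both reduce to ~u | ~y, so they are equivalent.

Yes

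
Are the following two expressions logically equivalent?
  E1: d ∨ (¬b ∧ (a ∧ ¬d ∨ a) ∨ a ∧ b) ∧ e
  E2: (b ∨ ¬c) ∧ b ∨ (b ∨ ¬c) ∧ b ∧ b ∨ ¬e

No

E1: d ∨ (¬b ∧ (a ∧ ¬d ∨ a) ∨ a ∧ b) ∧ e
    = d ∨ (¬b ∧ a ∨ a ∧ b) ∧ e   — absorption
    = d ∨ a ∧ e   — distribution
E2: (b ∨ ¬c) ∧ b ∨ (b ∨ ¬c) ∧ b ∧ b ∨ ¬e
    = (b ∨ ¬c) ∧ b ∨ (b ∨ ¬c) ∧ b ∨ ¬e   — idempotence
    = (b ∨ ¬c) ∧ b ∨ ¬e   — idempotence
    = b ∨ ¬e   — absorption
These differ: at a=0, b=1, c=0, d=0, e=0, E1 = 0 but E2 = 1.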